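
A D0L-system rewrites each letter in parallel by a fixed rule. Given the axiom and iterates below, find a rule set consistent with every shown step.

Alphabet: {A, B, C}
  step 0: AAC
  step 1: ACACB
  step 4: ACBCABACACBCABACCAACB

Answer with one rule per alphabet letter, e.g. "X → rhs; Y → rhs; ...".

  step 0 ⇒ step 1: AAC ⇒ AC·AC·B
    A ↦ AC
    C ↦ B
    B ↦ CA  (constrained at step 1)

A->AC, B->CA, C->B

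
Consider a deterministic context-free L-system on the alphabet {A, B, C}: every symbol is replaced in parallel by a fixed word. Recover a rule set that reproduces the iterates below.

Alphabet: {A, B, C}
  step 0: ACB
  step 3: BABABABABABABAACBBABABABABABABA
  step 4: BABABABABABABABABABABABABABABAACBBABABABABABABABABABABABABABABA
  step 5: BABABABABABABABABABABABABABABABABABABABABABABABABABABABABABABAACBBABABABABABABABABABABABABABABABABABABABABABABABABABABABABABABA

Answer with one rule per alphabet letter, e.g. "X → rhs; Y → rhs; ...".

  step 4 ⇒ step 5: BABABABABABABABABABABABABABABAACBBABABABABABABABABABABABABABABA ⇒ BA·BA·BA·BA·BA·BA·BA·BA·BA·BA·BA·BA·BA·BA·BA·BA·BA·BA·BA·BA·BA·BA·BA·BA·BA·BA·BA·BA·BA·BA·BA·ACB·BA·BA·BA·BA·BA·BA·BA·BA·BA·BA·BA·BA·BA·BA·BA·BA·BA·BA·BA·BA·BA·BA·BA·BA·BA·BA·BA·BA·BA·BA·BA
    A ↦ BA
    B ↦ BA
    C ↦ ACB

A->BA, B->BA, C->ACB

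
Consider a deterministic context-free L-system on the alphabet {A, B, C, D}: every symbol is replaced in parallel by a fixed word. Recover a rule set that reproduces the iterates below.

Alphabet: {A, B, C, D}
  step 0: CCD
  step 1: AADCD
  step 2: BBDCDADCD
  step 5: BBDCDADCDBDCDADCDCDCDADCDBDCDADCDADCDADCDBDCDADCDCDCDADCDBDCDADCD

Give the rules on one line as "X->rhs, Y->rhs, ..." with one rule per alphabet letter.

A->B, B->C, C->A, D->DCD

  step 1 ⇒ step 2: AADCD ⇒ B·B·DCD·A·DCD
    A ↦ B
    C ↦ A
    D ↦ DCD
    B ↦ C  (constrained at step 2)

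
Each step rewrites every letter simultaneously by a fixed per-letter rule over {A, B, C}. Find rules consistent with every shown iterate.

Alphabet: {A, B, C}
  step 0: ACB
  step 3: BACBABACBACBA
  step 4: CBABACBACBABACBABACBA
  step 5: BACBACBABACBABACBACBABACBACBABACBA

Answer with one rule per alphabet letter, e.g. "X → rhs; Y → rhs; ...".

  step 4 ⇒ step 5: CBABACBACBABACBABACBA ⇒ BA·C·BA·C·BA·BA·C·BA·BA·C·BA·C·BA·BA·C·BA·C·BA·BA·C·BA
    A ↦ BA
    B ↦ C
    C ↦ BA

A->BA, B->C, C->BA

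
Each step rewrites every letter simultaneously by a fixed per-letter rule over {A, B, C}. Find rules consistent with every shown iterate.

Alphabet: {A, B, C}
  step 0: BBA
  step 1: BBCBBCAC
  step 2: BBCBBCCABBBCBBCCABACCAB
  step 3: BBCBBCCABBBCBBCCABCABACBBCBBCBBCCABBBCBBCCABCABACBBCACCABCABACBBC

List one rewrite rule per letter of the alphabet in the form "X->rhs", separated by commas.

A->AC, B->BBC, C->CAB

  step 2 ⇒ step 3: BBCBBCCABBBCBBCCABACCAB ⇒ BBC·BBC·CAB·BBC·BBC·CAB·CAB·AC·BBC·BBC·BBC·CAB·BBC·BBC·CAB·CAB·AC·BBC·AC·CAB·CAB·AC·BBC
    A ↦ AC
    B ↦ BBC
    C ↦ CAB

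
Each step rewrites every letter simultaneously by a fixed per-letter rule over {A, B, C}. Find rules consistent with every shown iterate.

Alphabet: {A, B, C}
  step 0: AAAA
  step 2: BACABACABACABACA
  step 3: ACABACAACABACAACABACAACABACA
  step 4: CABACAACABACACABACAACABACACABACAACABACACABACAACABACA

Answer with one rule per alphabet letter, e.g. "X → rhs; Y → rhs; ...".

  step 3 ⇒ step 4: ACABACAACABACAACABACAACABACA ⇒ CA·BA·CA·A·CA·BA·CA·CA·BA·CA·A·CA·BA·CA·CA·BA·CA·A·CA·BA·CA·CA·BA·CA·A·CA·BA·CA
    A ↦ CA
    B ↦ A
    C ↦ BA

A->CA, B->A, C->BA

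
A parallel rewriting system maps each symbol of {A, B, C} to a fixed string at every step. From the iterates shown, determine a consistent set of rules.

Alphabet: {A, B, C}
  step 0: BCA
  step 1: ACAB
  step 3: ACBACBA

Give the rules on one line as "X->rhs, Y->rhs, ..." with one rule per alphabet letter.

A->B, B->AC, C->A

  step 0 ⇒ step 1: BCA ⇒ AC·A·B
    A ↦ B
    B ↦ AC
    C ↦ A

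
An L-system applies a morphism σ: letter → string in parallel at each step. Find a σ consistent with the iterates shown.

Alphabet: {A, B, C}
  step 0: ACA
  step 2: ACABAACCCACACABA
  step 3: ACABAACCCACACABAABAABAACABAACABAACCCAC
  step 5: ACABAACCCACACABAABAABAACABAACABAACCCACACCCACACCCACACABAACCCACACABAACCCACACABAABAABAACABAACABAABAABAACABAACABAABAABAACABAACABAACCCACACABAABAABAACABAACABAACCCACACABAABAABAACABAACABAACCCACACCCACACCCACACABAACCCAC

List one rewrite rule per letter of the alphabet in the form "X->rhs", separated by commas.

A->AC, B->CC, C->ABA

  step 2 ⇒ step 3: ACABAACCCACACABA ⇒ AC·ABA·AC·CC·AC·AC·ABA·ABA·ABA·AC·ABA·AC·ABA·AC·CC·AC
    A ↦ AC
    B ↦ CC
    C ↦ ABA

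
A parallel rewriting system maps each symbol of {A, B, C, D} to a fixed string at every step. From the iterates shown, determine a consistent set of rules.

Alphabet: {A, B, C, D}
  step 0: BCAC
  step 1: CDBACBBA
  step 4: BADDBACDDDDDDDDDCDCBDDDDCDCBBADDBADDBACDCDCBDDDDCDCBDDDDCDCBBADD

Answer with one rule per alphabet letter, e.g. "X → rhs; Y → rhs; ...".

  step 0 ⇒ step 1: BCAC ⇒ CD·BA·CB·BA
    A ↦ CB
    B ↦ CD
    C ↦ BA
    D ↦ DD  (constrained at step 1)

A->CB, B->CD, C->BA, D->DD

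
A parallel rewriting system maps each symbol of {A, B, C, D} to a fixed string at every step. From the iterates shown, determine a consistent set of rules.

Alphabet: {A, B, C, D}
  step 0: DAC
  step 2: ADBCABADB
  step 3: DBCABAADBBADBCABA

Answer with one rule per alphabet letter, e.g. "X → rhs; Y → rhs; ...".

  step 2 ⇒ step 3: ADBCABADB ⇒ DB·CA·BA·A·DB·BA·DB·CA·BA
    A ↦ DB
    B ↦ BA
    C ↦ A
    D ↦ CA

A->DB, B->BA, C->A, D->CA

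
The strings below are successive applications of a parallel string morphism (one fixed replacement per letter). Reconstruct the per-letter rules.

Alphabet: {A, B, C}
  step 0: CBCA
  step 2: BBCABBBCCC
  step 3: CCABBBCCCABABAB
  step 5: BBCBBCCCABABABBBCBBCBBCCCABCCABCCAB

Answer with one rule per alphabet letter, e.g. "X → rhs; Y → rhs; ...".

A->BB, B->C, C->AB

  step 2 ⇒ step 3: BBCABBBCCC ⇒ C·C·AB·BB·C·C·C·AB·AB·AB
    A ↦ BB
    B ↦ C
    C ↦ AB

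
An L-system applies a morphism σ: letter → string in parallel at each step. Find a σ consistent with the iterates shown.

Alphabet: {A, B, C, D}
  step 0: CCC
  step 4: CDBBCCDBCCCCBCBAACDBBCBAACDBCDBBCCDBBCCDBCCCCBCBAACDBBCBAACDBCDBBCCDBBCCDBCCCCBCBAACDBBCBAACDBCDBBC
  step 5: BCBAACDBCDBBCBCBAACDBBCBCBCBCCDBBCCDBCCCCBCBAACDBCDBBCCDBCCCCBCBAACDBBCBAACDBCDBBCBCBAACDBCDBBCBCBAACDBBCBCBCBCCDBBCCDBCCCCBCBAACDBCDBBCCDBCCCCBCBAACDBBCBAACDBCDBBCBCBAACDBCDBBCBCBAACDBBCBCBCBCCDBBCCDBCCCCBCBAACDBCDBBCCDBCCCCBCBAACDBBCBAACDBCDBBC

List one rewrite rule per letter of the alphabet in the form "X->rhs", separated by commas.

A->CC, B->CDB, C->BC, D->BAA

  step 4 ⇒ step 5: CDBBCCDBCCCCBCBAACDBBCBAACDBCDBBCCDBBCCDBCCCCBCBAACDBBCBAACDBCDBBCCDBBCCDBCCCCBCBAACDBBCBAACDBCDBBC ⇒ BC·BAA·CDB·CDB·BC·BC·BAA·CDB·BC·BC·BC·BC·CDB·BC·CDB·CC·CC·BC·BAA·CDB·CDB·BC·CDB·CC·CC·BC·BAA·CDB·BC·BAA·CDB·CDB·BC·BC·BAA·CDB·CDB·BC·BC·BAA·CDB·BC·BC·BC·BC·CDB·BC·CDB·CC·CC·BC·BAA·CDB·CDB·BC·CDB·CC·CC·BC·BAA·CDB·BC·BAA·CDB·CDB·BC·BC·BAA·CDB·CDB·BC·BC·BAA·CDB·BC·BC·BC·BC·CDB·BC·CDB·CC·CC·BC·BAA·CDB·CDB·BC·CDB·CC·CC·BC·BAA·CDB·BC·BAA·CDB·CDB·BC
    A ↦ CC
    B ↦ CDB
    C ↦ BC
    D ↦ BAA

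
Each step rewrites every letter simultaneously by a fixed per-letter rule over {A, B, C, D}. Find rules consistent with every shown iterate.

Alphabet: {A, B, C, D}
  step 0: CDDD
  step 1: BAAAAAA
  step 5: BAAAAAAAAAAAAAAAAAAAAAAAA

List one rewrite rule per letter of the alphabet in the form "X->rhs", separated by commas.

A->D, B->C, C->B, D->AA

  step 0 ⇒ step 1: CDDD ⇒ B·AA·AA·AA
    C ↦ B
    D ↦ AA
    A ↦ D  (constrained at step 1)
    B ↦ C  (constrained at step 1)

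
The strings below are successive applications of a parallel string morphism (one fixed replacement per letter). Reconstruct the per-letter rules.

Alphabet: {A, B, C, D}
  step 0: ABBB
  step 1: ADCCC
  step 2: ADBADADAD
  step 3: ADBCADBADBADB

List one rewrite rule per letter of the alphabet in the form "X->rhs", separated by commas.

A->AD, B->C, C->AD, D->B

  step 2 ⇒ step 3: ADBADADAD ⇒ AD·B·C·AD·B·AD·B·AD·B
    A ↦ AD
    B ↦ C
    D ↦ B
  step 1 ⇒ step 2: ADCCC ⇒ AD·B·AD·AD·AD
    C ↦ AD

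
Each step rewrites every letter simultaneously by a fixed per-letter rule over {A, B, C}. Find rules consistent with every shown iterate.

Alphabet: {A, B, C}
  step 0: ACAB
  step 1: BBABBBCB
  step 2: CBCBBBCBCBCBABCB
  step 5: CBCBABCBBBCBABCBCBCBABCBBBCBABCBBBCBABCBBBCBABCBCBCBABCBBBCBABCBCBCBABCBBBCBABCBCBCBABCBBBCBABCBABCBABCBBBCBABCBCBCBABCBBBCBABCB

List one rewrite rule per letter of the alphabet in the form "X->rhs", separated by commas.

  step 1 ⇒ step 2: BBABBBCB ⇒ CB·CB·BB·CB·CB·CB·AB·CB
    A ↦ BB
    B ↦ CB
    C ↦ AB

A->BB, B->CB, C->AB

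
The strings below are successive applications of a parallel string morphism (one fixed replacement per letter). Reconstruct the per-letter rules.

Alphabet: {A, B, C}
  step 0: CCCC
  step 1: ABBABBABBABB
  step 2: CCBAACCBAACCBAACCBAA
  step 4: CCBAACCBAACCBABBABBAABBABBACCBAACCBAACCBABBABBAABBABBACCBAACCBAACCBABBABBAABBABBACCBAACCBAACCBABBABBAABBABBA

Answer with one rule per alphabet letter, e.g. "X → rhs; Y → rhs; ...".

A->CCB, B->A, C->ABB

  step 1 ⇒ step 2: ABBABBABBABB ⇒ CCB·A·A·CCB·A·A·CCB·A·A·CCB·A·A
    A ↦ CCB
    B ↦ A
  step 0 ⇒ step 1: CCCC ⇒ ABB·ABB·ABB·ABB
    C ↦ ABB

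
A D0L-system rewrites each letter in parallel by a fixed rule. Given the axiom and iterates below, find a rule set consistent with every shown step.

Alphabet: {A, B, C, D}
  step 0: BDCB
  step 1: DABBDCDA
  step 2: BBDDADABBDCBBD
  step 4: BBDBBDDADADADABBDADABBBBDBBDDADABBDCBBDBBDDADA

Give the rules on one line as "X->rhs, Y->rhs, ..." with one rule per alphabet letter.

A->D, B->DA, C->DC, D->BB

  step 1 ⇒ step 2: DABBDCDA ⇒ BB·D·DA·DA·BB·DC·BB·D
    A ↦ D
    B ↦ DA
    C ↦ DC
    D ↦ BB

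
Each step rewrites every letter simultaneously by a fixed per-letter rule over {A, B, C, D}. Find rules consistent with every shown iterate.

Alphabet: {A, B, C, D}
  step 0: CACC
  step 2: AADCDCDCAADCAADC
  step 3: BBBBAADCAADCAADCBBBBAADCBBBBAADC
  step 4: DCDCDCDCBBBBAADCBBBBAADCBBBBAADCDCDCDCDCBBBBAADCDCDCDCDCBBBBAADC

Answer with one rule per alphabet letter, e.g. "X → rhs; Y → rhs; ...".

A->BB, B->DC, C->DC, D->AA

  step 3 ⇒ step 4: BBBBAADCAADCAADCBBBBAADCBBBBAADC ⇒ DC·DC·DC·DC·BB·BB·AA·DC·BB·BB·AA·DC·BB·BB·AA·DC·DC·DC·DC·DC·BB·BB·AA·DC·DC·DC·DC·DC·BB·BB·AA·DC
    A ↦ BB
    B ↦ DC
    C ↦ DC
    D ↦ AA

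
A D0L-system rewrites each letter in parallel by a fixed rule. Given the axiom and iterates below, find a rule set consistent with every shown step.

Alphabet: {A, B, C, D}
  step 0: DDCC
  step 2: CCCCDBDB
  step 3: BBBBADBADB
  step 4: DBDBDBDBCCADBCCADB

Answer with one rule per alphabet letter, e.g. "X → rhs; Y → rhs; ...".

A->CC, B->DB, C->B, D->A

  step 3 ⇒ step 4: BBBBADBADB ⇒ DB·DB·DB·DB·CC·A·DB·CC·A·DB
    A ↦ CC
    B ↦ DB
    D ↦ A
  step 2 ⇒ step 3: CCCCDBDB ⇒ B·B·B·B·A·DB·A·DB
    C ↦ B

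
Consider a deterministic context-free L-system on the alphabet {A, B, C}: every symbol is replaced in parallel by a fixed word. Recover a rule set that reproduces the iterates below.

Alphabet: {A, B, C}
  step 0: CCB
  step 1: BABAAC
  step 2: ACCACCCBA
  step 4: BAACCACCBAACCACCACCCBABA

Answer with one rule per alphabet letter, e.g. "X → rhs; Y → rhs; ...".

A->C, B->AC, C->BA

  step 1 ⇒ step 2: BABAAC ⇒ AC·C·AC·C·C·BA
    A ↦ C
    B ↦ AC
    C ↦ BA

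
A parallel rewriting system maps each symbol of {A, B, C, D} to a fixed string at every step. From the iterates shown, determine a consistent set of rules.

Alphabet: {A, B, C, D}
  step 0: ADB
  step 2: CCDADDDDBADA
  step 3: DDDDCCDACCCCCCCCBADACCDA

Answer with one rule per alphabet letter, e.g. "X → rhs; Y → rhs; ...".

A->DA, B->BA, C->DD, D->CC

  step 2 ⇒ step 3: CCDADDDDBADA ⇒ DD·DD·CC·DA·CC·CC·CC·CC·BA·DA·CC·DA
    A ↦ DA
    B ↦ BA
    C ↦ DD
    D ↦ CC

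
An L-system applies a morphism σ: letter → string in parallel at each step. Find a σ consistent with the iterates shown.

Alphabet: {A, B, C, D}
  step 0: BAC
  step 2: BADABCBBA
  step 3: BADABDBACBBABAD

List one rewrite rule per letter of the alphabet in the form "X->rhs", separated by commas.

  step 2 ⇒ step 3: BADABCBBA ⇒ BA·D·AB·D·BA·CB·BA·BA·D
    A ↦ D
    B ↦ BA
    C ↦ CB
    D ↦ AB

A->D, B->BA, C->CB, D->AB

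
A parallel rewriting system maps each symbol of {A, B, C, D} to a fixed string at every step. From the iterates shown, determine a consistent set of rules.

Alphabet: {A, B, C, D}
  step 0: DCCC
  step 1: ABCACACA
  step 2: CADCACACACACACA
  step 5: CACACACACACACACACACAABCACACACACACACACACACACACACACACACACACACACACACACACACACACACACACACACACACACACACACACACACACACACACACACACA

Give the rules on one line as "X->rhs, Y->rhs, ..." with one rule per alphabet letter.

A->CA, B->D, C->CA, D->AB

  step 1 ⇒ step 2: ABCACACA ⇒ CA·D·CA·CA·CA·CA·CA·CA
    A ↦ CA
    B ↦ D
    C ↦ CA
  step 0 ⇒ step 1: DCCC ⇒ AB·CA·CA·CA
    D ↦ AB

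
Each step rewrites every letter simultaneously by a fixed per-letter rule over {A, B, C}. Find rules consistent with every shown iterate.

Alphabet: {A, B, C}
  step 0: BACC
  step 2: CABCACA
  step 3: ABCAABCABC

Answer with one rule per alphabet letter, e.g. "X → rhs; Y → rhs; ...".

A->C, B->A, C->AB

  step 2 ⇒ step 3: CABCACA ⇒ AB·C·A·AB·C·AB·C
    A ↦ C
    B ↦ A
    C ↦ AB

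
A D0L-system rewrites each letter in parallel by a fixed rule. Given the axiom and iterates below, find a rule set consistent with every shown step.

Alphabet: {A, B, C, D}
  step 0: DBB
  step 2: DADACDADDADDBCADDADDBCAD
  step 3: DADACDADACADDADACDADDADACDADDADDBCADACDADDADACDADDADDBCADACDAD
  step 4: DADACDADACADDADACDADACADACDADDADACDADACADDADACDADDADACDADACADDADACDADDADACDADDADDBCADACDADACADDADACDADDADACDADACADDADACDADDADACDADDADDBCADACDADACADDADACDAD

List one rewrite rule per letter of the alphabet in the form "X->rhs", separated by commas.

  step 3 ⇒ step 4: DADACDADACADDADACDADDADACDADDADDBCADACDADDADACDADDADDBCADACDAD ⇒ DAD·AC·DAD·AC·AD·DAD·AC·DAD·AC·AD·AC·DAD·DAD·AC·DAD·AC·AD·DAD·AC·DAD·DAD·AC·DAD·AC·AD·DAD·AC·DAD·DAD·AC·DAD·DAD·DBC·AD·AC·DAD·AC·AD·DAD·AC·DAD·DAD·AC·DAD·AC·AD·DAD·AC·DAD·DAD·AC·DAD·DAD·DBC·AD·AC·DAD·AC·AD·DAD·AC·DAD
    A ↦ AC
    B ↦ DBC
    C ↦ AD
    D ↦ DAD

A->AC, B->DBC, C->AD, D->DAD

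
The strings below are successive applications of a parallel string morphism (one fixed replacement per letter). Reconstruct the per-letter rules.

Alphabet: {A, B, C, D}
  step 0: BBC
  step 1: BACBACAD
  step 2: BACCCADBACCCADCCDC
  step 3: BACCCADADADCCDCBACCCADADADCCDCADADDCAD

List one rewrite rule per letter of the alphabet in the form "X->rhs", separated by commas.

  step 2 ⇒ step 3: BACCCADBACCCADCCDC ⇒ BAC·CC·AD·AD·AD·CC·DC·BAC·CC·AD·AD·AD·CC·DC·AD·AD·DC·AD
    A ↦ CC
    B ↦ BAC
    C ↦ AD
    D ↦ DC

A->CC, B->BAC, C->AD, D->DC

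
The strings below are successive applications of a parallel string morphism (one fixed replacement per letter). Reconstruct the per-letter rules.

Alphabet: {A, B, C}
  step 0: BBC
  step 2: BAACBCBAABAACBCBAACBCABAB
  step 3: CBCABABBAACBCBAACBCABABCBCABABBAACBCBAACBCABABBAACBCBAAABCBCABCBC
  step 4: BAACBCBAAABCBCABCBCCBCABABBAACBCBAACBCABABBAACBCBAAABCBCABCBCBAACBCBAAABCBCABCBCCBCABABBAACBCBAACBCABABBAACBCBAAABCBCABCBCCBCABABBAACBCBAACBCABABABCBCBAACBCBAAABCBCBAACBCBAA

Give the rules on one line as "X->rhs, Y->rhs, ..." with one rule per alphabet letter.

  step 3 ⇒ step 4: CBCABABBAACBCBAACBCABABCBCABABBAACBCBAACBCABABBAACBCBAAABCBCABCBC ⇒ BAA·CBC·BAA·AB·CBC·AB·CBC·CBC·AB·AB·BAA·CBC·BAA·CBC·AB·AB·BAA·CBC·BAA·AB·CBC·AB·CBC·BAA·CBC·BAA·AB·CBC·AB·CBC·CBC·AB·AB·BAA·CBC·BAA·CBC·AB·AB·BAA·CBC·BAA·AB·CBC·AB·CBC·CBC·AB·AB·BAA·CBC·BAA·CBC·AB·AB·AB·CBC·BAA·CBC·BAA·AB·CBC·BAA·CBC·BAA
    A ↦ AB
    B ↦ CBC
    C ↦ BAA

A->AB, B->CBC, C->BAA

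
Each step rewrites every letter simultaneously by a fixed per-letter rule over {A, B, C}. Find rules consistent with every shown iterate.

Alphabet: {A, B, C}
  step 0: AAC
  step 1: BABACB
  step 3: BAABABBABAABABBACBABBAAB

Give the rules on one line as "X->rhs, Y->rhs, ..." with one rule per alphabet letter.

  step 0 ⇒ step 1: AAC ⇒ BA·BA·CB
    A ↦ BA
    C ↦ CB
    B ↦ AB  (constrained at step 1)

A->BA, B->AB, C->CB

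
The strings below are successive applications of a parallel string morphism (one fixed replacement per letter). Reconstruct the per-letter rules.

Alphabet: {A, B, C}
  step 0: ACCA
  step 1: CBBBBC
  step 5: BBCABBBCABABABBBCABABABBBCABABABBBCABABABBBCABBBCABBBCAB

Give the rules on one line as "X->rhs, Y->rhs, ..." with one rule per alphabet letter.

  step 0 ⇒ step 1: ACCA ⇒ C·BB·BB·C
    A ↦ C
    C ↦ BB
    B ↦ AB  (constrained at step 1)

A->C, B->AB, C->BB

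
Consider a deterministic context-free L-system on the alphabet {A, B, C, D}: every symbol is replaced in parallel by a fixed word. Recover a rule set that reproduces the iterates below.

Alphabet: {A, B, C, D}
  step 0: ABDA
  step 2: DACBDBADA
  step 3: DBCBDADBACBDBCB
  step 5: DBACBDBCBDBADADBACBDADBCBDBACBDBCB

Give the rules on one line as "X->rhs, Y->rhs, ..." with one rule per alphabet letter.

  step 2 ⇒ step 3: DACBDBADA ⇒ DB·CB·D·A·DB·A·CB·DB·CB
    A ↦ CB
    B ↦ A
    C ↦ D
    D ↦ DB

A->CB, B->A, C->D, D->DB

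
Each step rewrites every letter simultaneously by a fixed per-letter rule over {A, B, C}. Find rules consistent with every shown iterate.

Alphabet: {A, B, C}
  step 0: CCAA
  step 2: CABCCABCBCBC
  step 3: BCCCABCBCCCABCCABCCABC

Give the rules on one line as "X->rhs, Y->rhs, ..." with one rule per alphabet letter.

  step 2 ⇒ step 3: CABCCABCBCBC ⇒ BC·C·CA·BC·BC·C·CA·BC·CA·BC·CA·BC
    A ↦ C
    B ↦ CA
    C ↦ BC

A->C, B->CA, C->BC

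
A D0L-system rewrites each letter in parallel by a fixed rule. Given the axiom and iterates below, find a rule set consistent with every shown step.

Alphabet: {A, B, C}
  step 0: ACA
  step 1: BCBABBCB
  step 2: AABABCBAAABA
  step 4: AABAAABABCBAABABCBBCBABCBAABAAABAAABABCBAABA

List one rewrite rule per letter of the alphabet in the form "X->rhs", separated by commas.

  step 1 ⇒ step 2: BCBABBCB ⇒ A·AB·A·BCB·A·A·AB·A
    A ↦ BCB
    B ↦ A
    C ↦ AB

A->BCB, B->A, C->AB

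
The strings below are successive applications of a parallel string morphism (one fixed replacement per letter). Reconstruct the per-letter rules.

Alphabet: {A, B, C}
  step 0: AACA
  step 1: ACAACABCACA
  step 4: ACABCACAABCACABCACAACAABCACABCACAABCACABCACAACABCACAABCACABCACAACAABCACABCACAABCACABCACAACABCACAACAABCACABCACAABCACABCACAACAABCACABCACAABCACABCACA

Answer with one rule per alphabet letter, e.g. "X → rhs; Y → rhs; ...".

  step 0 ⇒ step 1: AACA ⇒ ACA·ACA·BC·ACA
    A ↦ ACA
    C ↦ BC
    B ↦ A  (constrained at step 1)

A->ACA, B->A, C->BC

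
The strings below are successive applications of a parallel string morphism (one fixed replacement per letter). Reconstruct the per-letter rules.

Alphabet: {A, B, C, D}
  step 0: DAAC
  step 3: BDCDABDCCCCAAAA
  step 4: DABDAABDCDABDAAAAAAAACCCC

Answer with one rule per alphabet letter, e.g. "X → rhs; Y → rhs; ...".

A->C, B->DA, C->AA, D->BD

  step 3 ⇒ step 4: BDCDABDCCCCAAAA ⇒ DA·BD·AA·BD·C·DA·BD·AA·AA·AA·AA·C·C·C·C
    A ↦ C
    B ↦ DA
    C ↦ AA
    D ↦ BD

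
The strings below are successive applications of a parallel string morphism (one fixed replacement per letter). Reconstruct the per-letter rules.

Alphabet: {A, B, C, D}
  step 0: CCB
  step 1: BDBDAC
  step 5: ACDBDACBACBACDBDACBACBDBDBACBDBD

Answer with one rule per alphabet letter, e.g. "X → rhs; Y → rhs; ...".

A->D, B->AC, C->BD, D->B

  step 0 ⇒ step 1: CCB ⇒ BD·BD·AC
    B ↦ AC
    C ↦ BD
    A ↦ D  (constrained at step 1)
    D ↦ B  (constrained at step 1)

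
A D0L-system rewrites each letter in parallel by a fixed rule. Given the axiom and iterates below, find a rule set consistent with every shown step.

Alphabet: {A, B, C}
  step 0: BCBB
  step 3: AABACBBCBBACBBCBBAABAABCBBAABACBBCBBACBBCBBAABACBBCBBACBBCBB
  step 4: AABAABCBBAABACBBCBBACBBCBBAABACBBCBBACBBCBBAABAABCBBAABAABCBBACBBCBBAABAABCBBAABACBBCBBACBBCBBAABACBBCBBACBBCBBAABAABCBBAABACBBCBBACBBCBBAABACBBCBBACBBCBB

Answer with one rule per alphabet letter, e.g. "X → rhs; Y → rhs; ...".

A->AAB, B->CBB, C->A

  step 3 ⇒ step 4: AABACBBCBBACBBCBBAABAABCBBAABACBBCBBACBBCBBAABACBBCBBACBBCBB ⇒ AAB·AAB·CBB·AAB·A·CBB·CBB·A·CBB·CBB·AAB·A·CBB·CBB·A·CBB·CBB·AAB·AAB·CBB·AAB·AAB·CBB·A·CBB·CBB·AAB·AAB·CBB·AAB·A·CBB·CBB·A·CBB·CBB·AAB·A·CBB·CBB·A·CBB·CBB·AAB·AAB·CBB·AAB·A·CBB·CBB·A·CBB·CBB·AAB·A·CBB·CBB·A·CBB·CBB
    A ↦ AAB
    B ↦ CBB
    C ↦ A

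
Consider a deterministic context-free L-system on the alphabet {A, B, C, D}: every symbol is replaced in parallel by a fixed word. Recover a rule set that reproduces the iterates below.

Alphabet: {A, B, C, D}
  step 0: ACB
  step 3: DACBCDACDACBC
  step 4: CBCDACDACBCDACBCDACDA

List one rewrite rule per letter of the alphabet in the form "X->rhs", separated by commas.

  step 3 ⇒ step 4: DACBCDACDACBC ⇒ C·BC·DA·C·DA·C·BC·DA·C·BC·DA·C·DA
    A ↦ BC
    B ↦ C
    C ↦ DA
    D ↦ C

A->BC, B->C, C->DA, D->C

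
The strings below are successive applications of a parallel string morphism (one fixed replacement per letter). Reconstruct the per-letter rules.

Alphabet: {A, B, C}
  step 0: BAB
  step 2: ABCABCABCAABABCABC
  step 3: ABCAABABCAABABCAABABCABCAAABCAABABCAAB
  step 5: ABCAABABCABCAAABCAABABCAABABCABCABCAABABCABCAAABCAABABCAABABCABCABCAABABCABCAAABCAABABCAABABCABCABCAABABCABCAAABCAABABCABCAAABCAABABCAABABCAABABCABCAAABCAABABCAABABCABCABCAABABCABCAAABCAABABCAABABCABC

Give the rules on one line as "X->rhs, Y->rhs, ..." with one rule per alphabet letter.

A->ABC, B->AA, C->B

  step 2 ⇒ step 3: ABCABCABCAABABCABC ⇒ ABC·AA·B·ABC·AA·B·ABC·AA·B·ABC·ABC·AA·ABC·AA·B·ABC·AA·B
    A ↦ ABC
    B ↦ AA
    C ↦ B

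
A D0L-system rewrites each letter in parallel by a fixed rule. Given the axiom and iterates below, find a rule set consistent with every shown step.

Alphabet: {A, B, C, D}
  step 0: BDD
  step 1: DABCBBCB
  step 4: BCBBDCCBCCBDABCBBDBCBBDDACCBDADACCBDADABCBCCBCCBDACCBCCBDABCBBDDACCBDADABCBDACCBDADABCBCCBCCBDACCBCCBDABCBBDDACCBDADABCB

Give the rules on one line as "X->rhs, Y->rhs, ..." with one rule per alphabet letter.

A->BD, B->DA, C->CCB, D->BCB

  step 0 ⇒ step 1: BDD ⇒ DA·BCB·BCB
    B ↦ DA
    D ↦ BCB
    A ↦ BD  (constrained at step 1)
    C ↦ CCB  (constrained at step 1)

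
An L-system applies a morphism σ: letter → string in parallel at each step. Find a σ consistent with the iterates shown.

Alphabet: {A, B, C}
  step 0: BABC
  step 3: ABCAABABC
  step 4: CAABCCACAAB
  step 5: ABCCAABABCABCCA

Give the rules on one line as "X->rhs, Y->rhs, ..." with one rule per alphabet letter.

A->C, B->A, C->AB

  step 4 ⇒ step 5: CAABCCACAAB ⇒ AB·C·C·A·AB·AB·C·AB·C·C·A
    A ↦ C
    B ↦ A
    C ↦ AB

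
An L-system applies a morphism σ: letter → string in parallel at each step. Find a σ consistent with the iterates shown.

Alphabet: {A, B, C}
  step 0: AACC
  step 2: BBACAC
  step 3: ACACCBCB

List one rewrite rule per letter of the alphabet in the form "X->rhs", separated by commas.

  step 2 ⇒ step 3: BBACAC ⇒ AC·AC·C·B·C·B
    A ↦ C
    B ↦ AC
    C ↦ B

A->C, B->AC, C->B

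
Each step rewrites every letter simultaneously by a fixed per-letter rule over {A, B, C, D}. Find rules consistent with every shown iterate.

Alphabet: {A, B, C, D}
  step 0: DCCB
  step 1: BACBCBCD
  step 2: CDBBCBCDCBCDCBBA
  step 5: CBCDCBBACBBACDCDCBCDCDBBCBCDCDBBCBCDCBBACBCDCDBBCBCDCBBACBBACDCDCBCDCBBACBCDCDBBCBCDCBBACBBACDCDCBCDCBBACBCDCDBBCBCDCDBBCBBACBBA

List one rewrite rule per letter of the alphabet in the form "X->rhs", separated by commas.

  step 1 ⇒ step 2: BACBCBCD ⇒ CD·BB·CB·CD·CB·CD·CB·BA
    A ↦ BB
    B ↦ CD
    C ↦ CB
    D ↦ BA

A->BB, B->CD, C->CB, D->BA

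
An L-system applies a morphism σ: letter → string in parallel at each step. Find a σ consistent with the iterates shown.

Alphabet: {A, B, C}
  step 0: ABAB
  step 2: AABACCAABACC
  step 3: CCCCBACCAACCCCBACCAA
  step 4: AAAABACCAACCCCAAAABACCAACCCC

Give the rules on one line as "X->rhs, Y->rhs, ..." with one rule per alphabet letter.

  step 3 ⇒ step 4: CCCCBACCAACCCCBACCAA ⇒ A·A·A·A·BA·CC·A·A·CC·CC·A·A·A·A·BA·CC·A·A·CC·CC
    A ↦ CC
    B ↦ BA
    C ↦ A

A->CC, B->BA, C->A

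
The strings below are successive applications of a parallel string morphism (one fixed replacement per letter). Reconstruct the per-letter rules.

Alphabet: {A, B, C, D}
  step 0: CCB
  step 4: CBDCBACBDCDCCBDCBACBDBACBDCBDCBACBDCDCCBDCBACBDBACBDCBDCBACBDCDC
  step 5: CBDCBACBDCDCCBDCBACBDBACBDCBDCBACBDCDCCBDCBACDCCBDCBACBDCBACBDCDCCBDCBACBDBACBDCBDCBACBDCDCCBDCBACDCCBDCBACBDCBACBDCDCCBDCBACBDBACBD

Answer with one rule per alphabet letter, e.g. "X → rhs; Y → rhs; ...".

  step 4 ⇒ step 5: CBDCBACBDCDCCBDCBACBDBACBDCBDCBACBDCDCCBDCBACBDBACBDCBDCBACBDCDC ⇒ CBD·C·BA·CBD·C·DC·CBD·C·BA·CBD·BA·CBD·CBD·C·BA·CBD·C·DC·CBD·C·BA·C·DC·CBD·C·BA·CBD·C·BA·CBD·C·DC·CBD·C·BA·CBD·BA·CBD·CBD·C·BA·CBD·C·DC·CBD·C·BA·C·DC·CBD·C·BA·CBD·C·BA·CBD·C·DC·CBD·C·BA·CBD·BA·CBD
    A ↦ DC
    B ↦ C
    C ↦ CBD
    D ↦ BA

A->DC, B->C, C->CBD, D->BA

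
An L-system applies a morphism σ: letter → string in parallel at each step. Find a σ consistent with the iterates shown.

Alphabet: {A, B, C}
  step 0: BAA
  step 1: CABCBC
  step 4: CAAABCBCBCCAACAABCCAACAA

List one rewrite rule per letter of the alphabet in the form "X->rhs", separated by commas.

  step 0 ⇒ step 1: BAA ⇒ CA·BC·BC
    A ↦ BC
    B ↦ CA
    C ↦ A  (constrained at step 1)

A->BC, B->CA, C->A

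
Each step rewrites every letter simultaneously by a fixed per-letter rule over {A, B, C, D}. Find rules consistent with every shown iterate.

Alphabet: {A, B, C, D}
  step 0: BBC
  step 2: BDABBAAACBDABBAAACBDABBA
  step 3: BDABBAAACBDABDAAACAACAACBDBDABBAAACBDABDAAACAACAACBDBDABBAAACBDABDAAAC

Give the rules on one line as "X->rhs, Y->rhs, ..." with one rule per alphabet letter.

  step 2 ⇒ step 3: BDABBAAACBDABBAAACBDABBA ⇒ BDA·BBA·AAC·BDA·BDA·AAC·AAC·AAC·BD·BDA·BBA·AAC·BDA·BDA·AAC·AAC·AAC·BD·BDA·BBA·AAC·BDA·BDA·AAC
    A ↦ AAC
    B ↦ BDA
    C ↦ BD
    D ↦ BBA

A->AAC, B->BDA, C->BD, D->BBA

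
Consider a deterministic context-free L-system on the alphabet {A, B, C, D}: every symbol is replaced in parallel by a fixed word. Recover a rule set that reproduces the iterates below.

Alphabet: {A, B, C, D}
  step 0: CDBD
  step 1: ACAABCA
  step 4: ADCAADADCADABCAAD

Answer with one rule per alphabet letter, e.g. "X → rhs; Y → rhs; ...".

  step 0 ⇒ step 1: CDBD ⇒ A·CA·AB·CA
    B ↦ AB
    C ↦ A
    D ↦ CA
    A ↦ D  (constrained at step 1)

A->D, B->AB, C->A, D->CA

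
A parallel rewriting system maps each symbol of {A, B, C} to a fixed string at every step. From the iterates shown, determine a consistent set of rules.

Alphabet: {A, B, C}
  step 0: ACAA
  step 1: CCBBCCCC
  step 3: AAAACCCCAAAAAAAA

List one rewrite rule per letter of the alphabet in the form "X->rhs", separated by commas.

  step 0 ⇒ step 1: ACAA ⇒ CC·BB·CC·CC
    A ↦ CC
    C ↦ BB
    B ↦ A  (constrained at step 1)

A->CC, B->A, C->BB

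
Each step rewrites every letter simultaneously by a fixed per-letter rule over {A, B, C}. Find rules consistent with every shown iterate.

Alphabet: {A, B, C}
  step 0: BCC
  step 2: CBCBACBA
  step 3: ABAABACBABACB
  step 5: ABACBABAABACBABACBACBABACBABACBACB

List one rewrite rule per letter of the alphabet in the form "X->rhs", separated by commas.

A->CB, B->A, C->AB

  step 2 ⇒ step 3: CBCBACBA ⇒ AB·A·AB·A·CB·AB·A·CB
    A ↦ CB
    B ↦ A
    C ↦ AB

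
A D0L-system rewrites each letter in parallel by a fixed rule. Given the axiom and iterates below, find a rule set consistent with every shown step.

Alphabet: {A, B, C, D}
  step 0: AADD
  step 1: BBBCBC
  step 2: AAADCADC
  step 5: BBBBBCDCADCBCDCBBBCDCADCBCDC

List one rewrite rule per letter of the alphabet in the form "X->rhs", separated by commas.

  step 1 ⇒ step 2: BBBCBC ⇒ A·A·A·DC·A·DC
    B ↦ A
    C ↦ DC
  step 0 ⇒ step 1: AADD ⇒ B·B·BC·BC
    A ↦ B
  step 0 ⇒ step 1: AADD ⇒ B·B·BC·BC
    D ↦ BC

A->B, B->A, C->DC, D->BC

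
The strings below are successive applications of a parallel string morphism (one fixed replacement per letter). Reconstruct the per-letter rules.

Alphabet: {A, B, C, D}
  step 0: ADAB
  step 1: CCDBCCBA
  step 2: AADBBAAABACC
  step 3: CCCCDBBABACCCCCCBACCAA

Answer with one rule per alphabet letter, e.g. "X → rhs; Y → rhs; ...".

  step 2 ⇒ step 3: AADBBAAABACC ⇒ CC·CC·DB·BA·BA·CC·CC·CC·BA·CC·A·A
    A ↦ CC
    B ↦ BA
    C ↦ A
    D ↦ DB

A->CC, B->BA, C->A, D->DB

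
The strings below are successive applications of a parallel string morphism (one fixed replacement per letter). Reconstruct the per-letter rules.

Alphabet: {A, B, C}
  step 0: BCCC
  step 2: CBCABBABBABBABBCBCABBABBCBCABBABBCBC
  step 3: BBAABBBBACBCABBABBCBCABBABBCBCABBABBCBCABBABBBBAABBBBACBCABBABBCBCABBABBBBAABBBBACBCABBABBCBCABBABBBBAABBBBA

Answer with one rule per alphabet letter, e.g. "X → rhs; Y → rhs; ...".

A->CBC, B->ABB, C->BBA

  step 2 ⇒ step 3: CBCABBABBABBABBCBCABBABBCBCABBABBCBC ⇒ BBA·ABB·BBA·CBC·ABB·ABB·CBC·ABB·ABB·CBC·ABB·ABB·CBC·ABB·ABB·BBA·ABB·BBA·CBC·ABB·ABB·CBC·ABB·ABB·BBA·ABB·BBA·CBC·ABB·ABB·CBC·ABB·ABB·BBA·ABB·BBA
    A ↦ CBC
    B ↦ ABB
    C ↦ BBA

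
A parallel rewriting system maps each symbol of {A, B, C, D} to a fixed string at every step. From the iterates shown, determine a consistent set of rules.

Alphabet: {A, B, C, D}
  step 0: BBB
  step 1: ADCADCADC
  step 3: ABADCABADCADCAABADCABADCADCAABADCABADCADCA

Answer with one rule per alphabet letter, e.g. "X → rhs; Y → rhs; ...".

  step 0 ⇒ step 1: BBB ⇒ ADC·ADC·ADC
    B ↦ ADC
    A ↦ AB  (constrained at step 1)
    C ↦ BBD  (constrained at step 1)
    D ↦ A  (constrained at step 1)

A->AB, B->ADC, C->BBD, D->A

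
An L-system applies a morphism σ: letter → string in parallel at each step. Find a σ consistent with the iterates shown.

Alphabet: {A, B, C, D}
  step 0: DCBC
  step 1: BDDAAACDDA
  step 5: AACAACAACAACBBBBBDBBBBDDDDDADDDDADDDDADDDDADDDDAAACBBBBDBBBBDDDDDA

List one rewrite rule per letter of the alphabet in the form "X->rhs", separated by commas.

  step 0 ⇒ step 1: DCBC ⇒ B·DDA·AAC·DDA
    B ↦ AAC
    C ↦ DDA
    D ↦ B
    A ↦ D  (constrained at step 1)

A->D, B->AAC, C->DDA, D->B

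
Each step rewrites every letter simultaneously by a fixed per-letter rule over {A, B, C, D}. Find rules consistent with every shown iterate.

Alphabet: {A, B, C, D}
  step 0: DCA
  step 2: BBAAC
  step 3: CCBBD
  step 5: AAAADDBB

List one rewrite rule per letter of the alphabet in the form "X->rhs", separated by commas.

A->B, B->C, C->D, D->AA

  step 2 ⇒ step 3: BBAAC ⇒ C·C·B·B·D
    A ↦ B
    B ↦ C
    C ↦ D
    D ↦ AA  (constrained at step 0)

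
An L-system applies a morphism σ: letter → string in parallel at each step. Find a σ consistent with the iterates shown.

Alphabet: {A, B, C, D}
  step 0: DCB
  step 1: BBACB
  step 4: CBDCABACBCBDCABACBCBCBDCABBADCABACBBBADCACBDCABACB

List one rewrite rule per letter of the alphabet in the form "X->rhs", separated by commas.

A->DCA, B->CB, C->BA, D->B

  step 0 ⇒ step 1: DCB ⇒ B·BA·CB
    B ↦ CB
    C ↦ BA
    D ↦ B
    A ↦ DCA  (constrained at step 1)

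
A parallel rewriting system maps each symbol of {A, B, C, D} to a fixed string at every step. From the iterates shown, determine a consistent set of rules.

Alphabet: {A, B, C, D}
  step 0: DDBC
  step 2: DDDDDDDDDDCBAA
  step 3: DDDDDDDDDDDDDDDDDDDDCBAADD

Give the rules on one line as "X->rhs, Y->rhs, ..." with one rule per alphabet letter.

  step 2 ⇒ step 3: DDDDDDDDDDCBAA ⇒ DD·DD·DD·DD·DD·DD·DD·DD·DD·DD·CB·AA·D·D
    A ↦ D
    B ↦ AA
    C ↦ CB
    D ↦ DD

A->D, B->AA, C->CB, D->DD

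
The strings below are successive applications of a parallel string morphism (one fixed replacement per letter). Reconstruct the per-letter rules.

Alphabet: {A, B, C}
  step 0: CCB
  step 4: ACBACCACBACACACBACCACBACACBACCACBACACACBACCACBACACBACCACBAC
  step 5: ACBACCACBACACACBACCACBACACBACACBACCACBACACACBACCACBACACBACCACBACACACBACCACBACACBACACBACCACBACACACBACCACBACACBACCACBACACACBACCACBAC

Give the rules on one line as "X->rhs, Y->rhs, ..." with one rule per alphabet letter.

A->ACB, B->C, C->AC

  step 4 ⇒ step 5: ACBACCACBACACACBACCACBACACBACCACBACACACBACCACBACACBACCACBAC ⇒ ACB·AC·C·ACB·AC·AC·ACB·AC·C·ACB·AC·ACB·AC·ACB·AC·C·ACB·AC·AC·ACB·AC·C·ACB·AC·ACB·AC·C·ACB·AC·AC·ACB·AC·C·ACB·AC·ACB·AC·ACB·AC·C·ACB·AC·AC·ACB·AC·C·ACB·AC·ACB·AC·C·ACB·AC·AC·ACB·AC·C·ACB·AC
    A ↦ ACB
    B ↦ C
    C ↦ AC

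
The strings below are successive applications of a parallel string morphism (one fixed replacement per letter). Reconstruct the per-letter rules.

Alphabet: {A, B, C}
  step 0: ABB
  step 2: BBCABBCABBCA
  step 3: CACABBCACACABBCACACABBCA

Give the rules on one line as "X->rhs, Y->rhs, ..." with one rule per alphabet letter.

A->CA, B->CA, C->BB

  step 2 ⇒ step 3: BBCABBCABBCA ⇒ CA·CA·BB·CA·CA·CA·BB·CA·CA·CA·BB·CA
    A ↦ CA
    B ↦ CA
    C ↦ BB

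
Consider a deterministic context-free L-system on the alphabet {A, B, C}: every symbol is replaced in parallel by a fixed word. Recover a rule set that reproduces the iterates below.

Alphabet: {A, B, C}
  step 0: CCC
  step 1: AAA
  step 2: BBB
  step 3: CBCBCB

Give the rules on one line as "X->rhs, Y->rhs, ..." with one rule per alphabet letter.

  step 2 ⇒ step 3: BBB ⇒ CB·CB·CB
    B ↦ CB
  step 1 ⇒ step 2: AAA ⇒ B·B·B
    A ↦ B
  step 0 ⇒ step 1: CCC ⇒ A·A·A
    C ↦ A

A->B, B->CB, C->A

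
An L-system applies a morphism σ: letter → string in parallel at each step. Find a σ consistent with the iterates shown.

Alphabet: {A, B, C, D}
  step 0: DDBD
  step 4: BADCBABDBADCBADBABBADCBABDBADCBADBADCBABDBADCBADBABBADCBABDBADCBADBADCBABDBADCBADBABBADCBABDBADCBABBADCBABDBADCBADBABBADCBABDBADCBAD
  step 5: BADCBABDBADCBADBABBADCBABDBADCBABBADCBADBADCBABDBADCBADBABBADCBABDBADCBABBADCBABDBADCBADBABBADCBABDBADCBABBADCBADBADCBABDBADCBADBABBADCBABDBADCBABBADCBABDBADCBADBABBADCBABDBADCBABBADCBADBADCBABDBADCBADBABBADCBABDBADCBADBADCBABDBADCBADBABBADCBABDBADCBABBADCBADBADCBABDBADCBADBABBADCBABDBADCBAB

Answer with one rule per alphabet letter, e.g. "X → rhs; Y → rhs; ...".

A->C, B->BAD, C->D, D->BAB

  step 4 ⇒ step 5: BADCBABDBADCBADBABBADCBABDBADCBADBADCBABDBADCBADBABBADCBABDBADCBADBADCBABDBADCBADBABBADCBABDBADCBABBADCBABDBADCBADBABBADCBABDBADCBAD ⇒ BAD·C·BAB·D·BAD·C·BAD·BAB·BAD·C·BAB·D·BAD·C·BAB·BAD·C·BAD·BAD·C·BAB·D·BAD·C·BAD·BAB·BAD·C·BAB·D·BAD·C·BAB·BAD·C·BAB·D·BAD·C·BAD·BAB·BAD·C·BAB·D·BAD·C·BAB·BAD·C·BAD·BAD·C·BAB·D·BAD·C·BAD·BAB·BAD·C·BAB·D·BAD·C·BAB·BAD·C·BAB·D·BAD·C·BAD·BAB·BAD·C·BAB·D·BAD·C·BAB·BAD·C·BAD·BAD·C·BAB·D·BAD·C·BAD·BAB·BAD·C·BAB·D·BAD·C·BAD·BAD·C·BAB·D·BAD·C·BAD·BAB·BAD·C·BAB·D·BAD·C·BAB·BAD·C·BAD·BAD·C·BAB·D·BAD·C·BAD·BAB·BAD·C·BAB·D·BAD·C·BAB
    A ↦ C
    B ↦ BAD
    C ↦ D
    D ↦ BAB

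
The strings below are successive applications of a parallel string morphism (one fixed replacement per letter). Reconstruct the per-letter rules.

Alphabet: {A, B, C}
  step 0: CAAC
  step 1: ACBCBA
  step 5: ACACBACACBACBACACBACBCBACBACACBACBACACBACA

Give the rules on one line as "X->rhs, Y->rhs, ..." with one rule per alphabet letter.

  step 0 ⇒ step 1: CAAC ⇒ A·CB·CB·A
    A ↦ CB
    C ↦ A
    B ↦ CA  (constrained at step 1)

A->CB, B->CA, C->A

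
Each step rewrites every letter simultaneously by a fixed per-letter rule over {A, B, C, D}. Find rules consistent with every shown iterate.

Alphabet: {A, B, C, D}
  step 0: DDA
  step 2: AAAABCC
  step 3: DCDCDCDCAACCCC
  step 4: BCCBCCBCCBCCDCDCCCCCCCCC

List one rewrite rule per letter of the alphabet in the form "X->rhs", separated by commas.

  step 3 ⇒ step 4: DCDCDCDCAACCCC ⇒ B·CC·B·CC·B·CC·B·CC·DC·DC·CC·CC·CC·CC
    A ↦ DC
    C ↦ CC
    D ↦ B
  step 2 ⇒ step 3: AAAABCC ⇒ DC·DC·DC·DC·AA·CC·CC
    B ↦ AA

A->DC, B->AA, C->CC, D->B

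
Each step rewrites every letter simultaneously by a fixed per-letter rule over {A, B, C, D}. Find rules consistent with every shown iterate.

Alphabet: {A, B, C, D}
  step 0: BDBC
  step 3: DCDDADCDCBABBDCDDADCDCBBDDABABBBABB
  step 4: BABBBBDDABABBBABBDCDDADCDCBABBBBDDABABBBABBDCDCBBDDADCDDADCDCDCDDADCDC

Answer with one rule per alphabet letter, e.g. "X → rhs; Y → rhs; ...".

A->DDA, B->DC, C->ABB, D->B

  step 3 ⇒ step 4: DCDDADCDCBABBDCDDADCDCBBDDABABBBABB ⇒ B·ABB·B·B·DDA·B·ABB·B·ABB·DC·DDA·DC·DC·B·ABB·B·B·DDA·B·ABB·B·ABB·DC·DC·B·B·DDA·DC·DDA·DC·DC·DC·DDA·DC·DC
    A ↦ DDA
    B ↦ DC
    C ↦ ABB
    D ↦ B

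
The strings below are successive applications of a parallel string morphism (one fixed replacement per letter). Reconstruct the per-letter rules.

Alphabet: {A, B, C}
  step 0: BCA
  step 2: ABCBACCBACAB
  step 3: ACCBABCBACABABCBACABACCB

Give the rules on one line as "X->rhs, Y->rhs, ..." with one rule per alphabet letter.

A->AC, B->CB, C->AB

  step 2 ⇒ step 3: ABCBACCBACAB ⇒ AC·CB·AB·CB·AC·AB·AB·CB·AC·AB·AC·CB
    A ↦ AC
    B ↦ CB
    C ↦ AB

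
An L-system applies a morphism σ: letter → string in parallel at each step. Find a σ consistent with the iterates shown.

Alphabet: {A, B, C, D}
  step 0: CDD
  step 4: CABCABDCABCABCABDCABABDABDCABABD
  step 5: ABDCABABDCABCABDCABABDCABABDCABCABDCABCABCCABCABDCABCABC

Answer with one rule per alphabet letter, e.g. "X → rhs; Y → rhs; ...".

  step 4 ⇒ step 5: CABCABDCABCABCABDCABABDABDCABABD ⇒ ABD·C·AB·ABD·C·AB·C·ABD·C·AB·ABD·C·AB·ABD·C·AB·C·ABD·C·AB·C·AB·C·C·AB·C·ABD·C·AB·C·AB·C
    A ↦ C
    B ↦ AB
    C ↦ ABD
    D ↦ C

A->C, B->AB, C->ABD, D->C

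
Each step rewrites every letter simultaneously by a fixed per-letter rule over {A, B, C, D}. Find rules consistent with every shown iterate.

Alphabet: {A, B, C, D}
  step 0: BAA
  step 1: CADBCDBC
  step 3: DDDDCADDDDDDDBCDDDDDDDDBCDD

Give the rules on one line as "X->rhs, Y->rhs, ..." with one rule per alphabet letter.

  step 0 ⇒ step 1: BAA ⇒ CA·DBC·DBC
    A ↦ DBC
    B ↦ CA
    C ↦ D  (constrained at step 1)
    D ↦ DD  (constrained at step 1)

A->DBC, B->CA, C->D, D->DD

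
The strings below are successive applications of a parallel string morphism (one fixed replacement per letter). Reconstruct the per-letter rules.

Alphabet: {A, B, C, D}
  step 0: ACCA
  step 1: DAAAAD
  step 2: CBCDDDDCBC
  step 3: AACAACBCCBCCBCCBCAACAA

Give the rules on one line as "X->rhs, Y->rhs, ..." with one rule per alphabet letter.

  step 2 ⇒ step 3: CBCDDDDCBC ⇒ AA·C·AA·CBC·CBC·CBC·CBC·AA·C·AA
    B ↦ C
    C ↦ AA
    D ↦ CBC
  step 0 ⇒ step 1: ACCA ⇒ D·AA·AA·D
    A ↦ D

A->D, B->C, C->AA, D->CBC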